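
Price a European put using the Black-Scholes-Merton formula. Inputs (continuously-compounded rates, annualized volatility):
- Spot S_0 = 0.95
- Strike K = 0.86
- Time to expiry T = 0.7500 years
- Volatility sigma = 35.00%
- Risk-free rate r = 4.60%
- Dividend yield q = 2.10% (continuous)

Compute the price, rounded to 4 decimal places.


Answer: Price = 0.0621

Derivation:
d1 = (ln(S/K) + (r - q + 0.5*sigma^2) * T) / (sigma * sqrt(T)) = 0.54177591
d2 = d1 - sigma * sqrt(T) = 0.23866702
exp(-rT) = 0.96608834; exp(-qT) = 0.98437338
P = K * exp(-rT) * N(-d2) - S_0 * exp(-qT) * N(-d1)
N(-d1) = 0.29398644; N(-d2) = 0.40568190
P = 0.8600 * 0.96608834 * 0.40568190 - 0.9500 * 0.98437338 * 0.29398644 = 0.0621


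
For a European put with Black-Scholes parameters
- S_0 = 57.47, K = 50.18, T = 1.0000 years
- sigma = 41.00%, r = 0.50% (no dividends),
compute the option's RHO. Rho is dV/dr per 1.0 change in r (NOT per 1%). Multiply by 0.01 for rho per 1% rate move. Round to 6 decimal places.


Answer: Rho = -22.223935

Derivation:
d1 = 0.5480403209; d2 = 0.1380403209
phi(d1) = 0.3433130280; exp(-qT) = 1.0000000000; exp(-rT) = 0.9950124792
N(-d2) = 0.4451042755
Rho = -K*T*exp(-rT)*N(-d2) = -50.1800 * 1.0000 * 0.9950124792 * 0.4451042755 = -22.223935


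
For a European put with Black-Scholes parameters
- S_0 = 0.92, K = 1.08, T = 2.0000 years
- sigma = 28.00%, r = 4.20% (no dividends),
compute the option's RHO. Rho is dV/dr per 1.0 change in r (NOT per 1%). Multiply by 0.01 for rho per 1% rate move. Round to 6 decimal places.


Answer: Rho = -1.294896

Derivation:
d1 = 0.0051955932; d2 = -0.3907842043
phi(d1) = 0.3989368959; exp(-qT) = 1.0000000000; exp(-rT) = 0.9194312561
N(-d2) = 0.6520216242
Rho = -K*T*exp(-rT)*N(-d2) = -1.0800 * 2.0000 * 0.9194312561 * 0.6520216242 = -1.294896


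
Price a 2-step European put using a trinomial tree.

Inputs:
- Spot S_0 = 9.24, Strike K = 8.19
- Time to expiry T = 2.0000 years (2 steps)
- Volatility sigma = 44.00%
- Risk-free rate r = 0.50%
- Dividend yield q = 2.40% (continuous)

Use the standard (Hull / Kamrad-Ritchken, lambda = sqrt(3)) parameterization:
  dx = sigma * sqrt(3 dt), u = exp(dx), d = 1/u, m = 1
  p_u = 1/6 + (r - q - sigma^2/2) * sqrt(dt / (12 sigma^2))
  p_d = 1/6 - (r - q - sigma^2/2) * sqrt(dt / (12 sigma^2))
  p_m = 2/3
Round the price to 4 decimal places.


Answer: Price = V(0,0) = 1.6022

Derivation:
dt = T/N = 1.000000; dx = sigma*sqrt(3*dt) = 0.762102
u = exp(dx) = 2.142776; d = 1/u = 0.466684
p_u = 0.090693, p_m = 0.666667, p_d = 0.242641
Discount per step: exp(-r*dt) = 0.995012
Stock lattice S(k, j) with j the centered position index:
  k=0: S(0,+0) = 9.2400
  k=1: S(1,-1) = 4.3122; S(1,+0) = 9.2400; S(1,+1) = 19.7993
  k=2: S(2,-2) = 2.0124; S(2,-1) = 4.3122; S(2,+0) = 9.2400; S(2,+1) = 19.7993; S(2,+2) = 42.4254
Terminal payoffs V(N, j) = max(K - S_T, 0):
  V(2,-2) = 6.177582; V(2,-1) = 3.877837; V(2,+0) = 0.000000; V(2,+1) = 0.000000; V(2,+2) = 0.000000
Backward induction: V(k, j) = exp(-r*dt) * [p_u * V(k+1, j+1) + p_m * V(k+1, j) + p_d * V(k+1, j-1)]
  V(1,-1) = exp(-r*dt) * [p_u*0.000000 + p_m*3.877837 + p_d*6.177582] = 4.063788
  V(1,+0) = exp(-r*dt) * [p_u*0.000000 + p_m*0.000000 + p_d*3.877837] = 0.936228
  V(1,+1) = exp(-r*dt) * [p_u*0.000000 + p_m*0.000000 + p_d*0.000000] = 0.000000
  V(0,+0) = exp(-r*dt) * [p_u*0.000000 + p_m*0.936228 + p_d*4.063788] = 1.602162


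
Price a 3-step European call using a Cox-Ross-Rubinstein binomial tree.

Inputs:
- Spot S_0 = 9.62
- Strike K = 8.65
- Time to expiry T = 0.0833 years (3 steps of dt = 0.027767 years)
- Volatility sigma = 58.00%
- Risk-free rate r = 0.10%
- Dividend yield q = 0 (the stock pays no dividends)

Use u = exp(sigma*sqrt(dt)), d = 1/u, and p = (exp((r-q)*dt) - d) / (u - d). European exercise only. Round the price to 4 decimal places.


Answer: Price = V(0,0) = 1.1795

Derivation:
dt = T/N = 0.027767
u = exp(sigma*sqrt(dt)) = 1.101472; d = 1/u = 0.907876
p = (exp((r-q)*dt) - d) / (u - d) = 0.476000
Discount per step: exp(-r*dt) = 0.999972
Stock lattice S(k, i) with i counting down-moves:
  k=0: S(0,0) = 9.6200
  k=1: S(1,0) = 10.5962; S(1,1) = 8.7338
  k=2: S(2,0) = 11.6714; S(2,1) = 9.6200; S(2,2) = 7.9292
  k=3: S(3,0) = 12.8557; S(3,1) = 10.5962; S(3,2) = 8.7338; S(3,3) = 7.1987
Terminal payoffs V(N, i) = max(S_T - K, 0):
  V(3,0) = 4.205687; V(3,1) = 1.946159; V(3,2) = 0.083768; V(3,3) = 0.000000
Backward induction: V(k, i) = exp(-r*dt) * [p * V(k+1, i) + (1-p) * V(k+1, i+1)].
  V(2,0) = exp(-r*dt) * [p*4.205687 + (1-p)*1.946159] = 3.021611
  V(2,1) = exp(-r*dt) * [p*1.946159 + (1-p)*0.083768] = 0.970240
  V(2,2) = exp(-r*dt) * [p*0.083768 + (1-p)*0.000000] = 0.039873
  V(1,0) = exp(-r*dt) * [p*3.021611 + (1-p)*0.970240] = 1.946640
  V(1,1) = exp(-r*dt) * [p*0.970240 + (1-p)*0.039873] = 0.482715
  V(0,0) = exp(-r*dt) * [p*1.946640 + (1-p)*0.482715] = 1.179511


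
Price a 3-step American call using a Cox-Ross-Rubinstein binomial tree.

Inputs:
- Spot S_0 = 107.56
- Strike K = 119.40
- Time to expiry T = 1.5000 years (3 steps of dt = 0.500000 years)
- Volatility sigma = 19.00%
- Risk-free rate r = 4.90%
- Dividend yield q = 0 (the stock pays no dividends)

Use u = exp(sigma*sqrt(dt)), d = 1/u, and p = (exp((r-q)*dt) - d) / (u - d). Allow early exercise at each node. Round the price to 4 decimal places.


Answer: Price = V(0,0) = 8.1173

Derivation:
dt = T/N = 0.500000
u = exp(sigma*sqrt(dt)) = 1.143793; d = 1/u = 0.874284
p = (exp((r-q)*dt) - d) / (u - d) = 0.558491
Discount per step: exp(-r*dt) = 0.975798
Stock lattice S(k, i) with i counting down-moves:
  k=0: S(0,0) = 107.5600
  k=1: S(1,0) = 123.0264; S(1,1) = 94.0380
  k=2: S(2,0) = 140.7168; S(2,1) = 107.5600; S(2,2) = 82.2159
  k=3: S(3,0) = 160.9510; S(3,1) = 123.0264; S(3,2) = 94.0380; S(3,3) = 71.8800
Terminal payoffs V(N, i) = max(S_T - K, 0):
  V(3,0) = 41.550956; V(3,1) = 3.626419; V(3,2) = 0.000000; V(3,3) = 0.000000
Backward induction: V(k, i) = exp(-r*dt) * [p * V(k+1, i) + (1-p) * V(k+1, i+1)]; then take max(V_cont, immediate exercise) for American.
  V(2,0) = exp(-r*dt) * [p*41.550956 + (1-p)*3.626419] = 24.206563; exercise = 21.316807; V(2,0) = max -> 24.206563
  V(2,1) = exp(-r*dt) * [p*3.626419 + (1-p)*0.000000] = 1.976306; exercise = 0.000000; V(2,1) = max -> 1.976306
  V(2,2) = exp(-r*dt) * [p*0.000000 + (1-p)*0.000000] = 0.000000; exercise = 0.000000; V(2,2) = max -> 0.000000
  V(1,0) = exp(-r*dt) * [p*24.206563 + (1-p)*1.976306] = 14.043402; exercise = 3.626419; V(1,0) = max -> 14.043402
  V(1,1) = exp(-r*dt) * [p*1.976306 + (1-p)*0.000000] = 1.077037; exercise = 0.000000; V(1,1) = max -> 1.077037
  V(0,0) = exp(-r*dt) * [p*14.043402 + (1-p)*1.077037] = 8.117310; exercise = 0.000000; V(0,0) = max -> 8.117310


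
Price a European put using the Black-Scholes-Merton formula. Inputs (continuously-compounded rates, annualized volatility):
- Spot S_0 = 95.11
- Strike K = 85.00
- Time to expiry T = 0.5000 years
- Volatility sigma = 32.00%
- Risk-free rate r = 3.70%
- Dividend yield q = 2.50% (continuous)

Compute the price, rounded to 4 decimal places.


Answer: Price = 3.8083

Derivation:
d1 = (ln(S/K) + (r - q + 0.5*sigma^2) * T) / (sigma * sqrt(T)) = 0.63632035
d2 = d1 - sigma * sqrt(T) = 0.41004618
exp(-rT) = 0.98167007; exp(-qT) = 0.98757780
P = K * exp(-rT) * N(-d2) - S_0 * exp(-qT) * N(-d1)
N(-d1) = 0.26228382; N(-d2) = 0.34088603
P = 85.0000 * 0.98167007 * 0.34088603 - 95.1100 * 0.98757780 * 0.26228382 = 3.8083


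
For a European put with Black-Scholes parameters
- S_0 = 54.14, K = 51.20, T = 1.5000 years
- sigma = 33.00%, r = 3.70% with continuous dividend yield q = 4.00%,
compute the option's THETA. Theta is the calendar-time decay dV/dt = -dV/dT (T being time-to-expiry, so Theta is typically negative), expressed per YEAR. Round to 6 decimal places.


d1 = 0.3290945193; d2 = -0.0750712883
phi(d1) = 0.3779134286; exp(-qT) = 0.9417645336; exp(-rT) = 0.9460120237
Theta = -S*exp(-qT)*phi(d1)*sigma/(2*sqrt(T)) + r*K*exp(-rT)*N(-d2) - q*S*exp(-qT)*N(-d1)
N(-d1) = 0.3710421234; N(-d2) = 0.5299210040; sqrt(T) = 1.2247448714
Term 1 = -54.1400 * 0.9417645336 * 0.3779134286 * 0.3300 / (2 * 1.2247448714) = -2.5959195039
Term 2 = 0.0370 * 51.2000 * 0.9460120237 * 0.5299210040 = 0.9496847735
Term 3 = -0.0400 * 54.1400 * 0.9417645336 * 0.3710421234 = -0.7567349467
Theta = -2.5959195039 + (0.9496847735) + (-0.7567349467) = -2.402970

Answer: Theta = -2.402970


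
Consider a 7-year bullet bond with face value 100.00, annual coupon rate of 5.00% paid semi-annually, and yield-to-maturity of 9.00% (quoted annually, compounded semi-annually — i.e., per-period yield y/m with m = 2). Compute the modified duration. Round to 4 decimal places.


Answer: Modified duration = 5.5902

Derivation:
Coupon per period c = face * coupon_rate / m = 2.500000
Periods per year m = 2; per-period yield y/m = 0.045000
Number of cashflows N = 14
Cashflows (t years, CF_t, discount factor 1/(1+y/m)^(m*t), PV):
  t = 0.5000: CF_t = 2.500000, DF = 0.956938, PV = 2.392344
  t = 1.0000: CF_t = 2.500000, DF = 0.915730, PV = 2.289325
  t = 1.5000: CF_t = 2.500000, DF = 0.876297, PV = 2.190742
  t = 2.0000: CF_t = 2.500000, DF = 0.838561, PV = 2.096403
  t = 2.5000: CF_t = 2.500000, DF = 0.802451, PV = 2.006128
  t = 3.0000: CF_t = 2.500000, DF = 0.767896, PV = 1.919739
  t = 3.5000: CF_t = 2.500000, DF = 0.734828, PV = 1.837071
  t = 4.0000: CF_t = 2.500000, DF = 0.703185, PV = 1.757963
  t = 4.5000: CF_t = 2.500000, DF = 0.672904, PV = 1.682261
  t = 5.0000: CF_t = 2.500000, DF = 0.643928, PV = 1.609819
  t = 5.5000: CF_t = 2.500000, DF = 0.616199, PV = 1.540497
  t = 6.0000: CF_t = 2.500000, DF = 0.589664, PV = 1.474160
  t = 6.5000: CF_t = 2.500000, DF = 0.564272, PV = 1.410679
  t = 7.0000: CF_t = 102.500000, DF = 0.539973, PV = 55.347218
Price P = sum_t PV_t = 79.554349
First compute Macaulay numerator sum_t t * PV_t:
  t * PV_t at t = 0.5000: 1.196172
  t * PV_t at t = 1.0000: 2.289325
  t * PV_t at t = 1.5000: 3.286112
  t * PV_t at t = 2.0000: 4.192807
  t * PV_t at t = 2.5000: 5.015319
  t * PV_t at t = 3.0000: 5.759218
  t * PV_t at t = 3.5000: 6.429749
  t * PV_t at t = 4.0000: 7.031851
  t * PV_t at t = 4.5000: 7.570175
  t * PV_t at t = 5.0000: 8.049096
  t * PV_t at t = 5.5000: 8.472733
  t * PV_t at t = 6.0000: 8.844958
  t * PV_t at t = 6.5000: 9.169414
  t * PV_t at t = 7.0000: 387.430529
Macaulay duration D = 464.737458 / 79.554349 = 5.841761
Modified duration = D / (1 + y/m) = 5.841761 / (1 + 0.045000) = 5.590201


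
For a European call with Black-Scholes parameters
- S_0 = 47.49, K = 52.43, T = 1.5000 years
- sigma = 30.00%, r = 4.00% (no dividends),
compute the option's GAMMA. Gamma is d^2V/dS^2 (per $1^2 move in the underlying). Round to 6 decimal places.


Answer: Gamma = 0.022795

Derivation:
d1 = 0.0776766292; d2 = -0.2897468322
phi(d1) = 0.3977405532; exp(-qT) = 1.0000000000; exp(-rT) = 0.9417645336
Gamma = exp(-qT) * phi(d1) / (S * sigma * sqrt(T)) = 1.0000000000 * 0.3977405532 / (47.4900 * 0.3000 * 1.2247448714) = 0.022795


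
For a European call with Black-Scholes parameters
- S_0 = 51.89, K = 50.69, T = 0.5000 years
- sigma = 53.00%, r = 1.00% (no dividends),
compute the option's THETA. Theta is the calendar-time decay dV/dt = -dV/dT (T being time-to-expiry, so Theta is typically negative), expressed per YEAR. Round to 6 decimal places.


d1 = 0.2631569688; d2 = -0.1116096252
phi(d1) = 0.3853650052; exp(-qT) = 1.0000000000; exp(-rT) = 0.9950124792
Theta = -S*exp(-qT)*phi(d1)*sigma/(2*sqrt(T)) - r*K*exp(-rT)*N(d2) + q*S*exp(-qT)*N(d1)
N(d1) = 0.6037852020; N(d2) = 0.4555664699; sqrt(T) = 0.7071067812
Term 1 = -51.8900 * 1.0000000000 * 0.3853650052 * 0.5300 / (2 * 0.7071067812) = -7.4940539713
Term 2 = -0.0100 * 50.6900 * 0.9950124792 * 0.4555664699 = -0.2297748922
Term 3 = 0 (no dividend yield, q = 0)
Theta = -7.4940539713 + (-0.2297748922) + (0.0000000000) = -7.723829

Answer: Theta = -7.723829


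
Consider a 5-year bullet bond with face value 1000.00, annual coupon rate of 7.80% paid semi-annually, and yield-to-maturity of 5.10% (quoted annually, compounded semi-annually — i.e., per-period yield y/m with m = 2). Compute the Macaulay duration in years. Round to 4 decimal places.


Coupon per period c = face * coupon_rate / m = 39.000000
Periods per year m = 2; per-period yield y/m = 0.025500
Number of cashflows N = 10
Cashflows (t years, CF_t, discount factor 1/(1+y/m)^(m*t), PV):
  t = 0.5000: CF_t = 39.000000, DF = 0.975134, PV = 38.030229
  t = 1.0000: CF_t = 39.000000, DF = 0.950886, PV = 37.084573
  t = 1.5000: CF_t = 39.000000, DF = 0.927242, PV = 36.162431
  t = 2.0000: CF_t = 39.000000, DF = 0.904185, PV = 35.263219
  t = 2.5000: CF_t = 39.000000, DF = 0.881702, PV = 34.386366
  t = 3.0000: CF_t = 39.000000, DF = 0.859777, PV = 33.531318
  t = 3.5000: CF_t = 39.000000, DF = 0.838398, PV = 32.697531
  t = 4.0000: CF_t = 39.000000, DF = 0.817551, PV = 31.884476
  t = 4.5000: CF_t = 39.000000, DF = 0.797222, PV = 31.091640
  t = 5.0000: CF_t = 1039.000000, DF = 0.777398, PV = 807.716399
Price P = sum_t PV_t = 1117.848180
Macaulay numerator sum_t t * PV_t:
  t * PV_t at t = 0.5000: 19.015115
  t * PV_t at t = 1.0000: 37.084573
  t * PV_t at t = 1.5000: 54.243646
  t * PV_t at t = 2.0000: 70.526437
  t * PV_t at t = 2.5000: 85.965915
  t * PV_t at t = 3.0000: 100.593953
  t * PV_t at t = 3.5000: 114.441357
  t * PV_t at t = 4.0000: 127.537906
  t * PV_t at t = 4.5000: 139.912378
  t * PV_t at t = 5.0000: 4038.581996
Macaulay duration D = (sum_t t * PV_t) / P = 4787.903275 / 1117.848180 = 4.283143

Answer: Macaulay duration = 4.2831 years


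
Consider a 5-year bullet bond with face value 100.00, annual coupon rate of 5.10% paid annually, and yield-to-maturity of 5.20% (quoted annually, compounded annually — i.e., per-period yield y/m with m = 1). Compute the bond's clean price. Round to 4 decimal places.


Answer: Price = 99.5694

Derivation:
Coupon per period c = face * coupon_rate / m = 5.100000
Periods per year m = 1; per-period yield y/m = 0.052000
Number of cashflows N = 5
Cashflows (t years, CF_t, discount factor 1/(1+y/m)^(m*t), PV):
  t = 1.0000: CF_t = 5.100000, DF = 0.950570, PV = 4.847909
  t = 2.0000: CF_t = 5.100000, DF = 0.903584, PV = 4.608278
  t = 3.0000: CF_t = 5.100000, DF = 0.858920, PV = 4.380493
  t = 4.0000: CF_t = 5.100000, DF = 0.816464, PV = 4.163966
  t = 5.0000: CF_t = 105.100000, DF = 0.776106, PV = 81.568789
Price P = sum_t PV_t = 99.569436


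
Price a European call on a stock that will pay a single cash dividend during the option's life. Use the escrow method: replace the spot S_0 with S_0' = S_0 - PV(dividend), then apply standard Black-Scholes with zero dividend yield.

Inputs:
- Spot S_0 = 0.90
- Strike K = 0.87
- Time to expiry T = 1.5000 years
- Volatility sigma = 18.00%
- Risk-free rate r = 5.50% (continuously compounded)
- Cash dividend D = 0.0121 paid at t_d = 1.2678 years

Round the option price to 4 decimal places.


Answer: Price = 0.1260

Derivation:
PV(D) = D * exp(-r * t_d) = 0.0121 * 0.93264653 = 0.01128502
S_0' = S_0 - PV(D) = 0.9000 - 0.01128502 = 0.88871498
d1 = (ln(S_0'/K) + (r + sigma^2/2)*T) / (sigma*sqrt(T)) = 0.58099793
d2 = d1 - sigma*sqrt(T) = 0.36054385
exp(-rT) = 0.92081144
N(d1) = 0.71937907; N(d2) = 0.64077976
C = S_0' * N(d1) - K * exp(-rT) * N(d2) = 0.88871498 * 0.71937907 - 0.8700 * 0.92081144 * 0.64077976 = 0.1260


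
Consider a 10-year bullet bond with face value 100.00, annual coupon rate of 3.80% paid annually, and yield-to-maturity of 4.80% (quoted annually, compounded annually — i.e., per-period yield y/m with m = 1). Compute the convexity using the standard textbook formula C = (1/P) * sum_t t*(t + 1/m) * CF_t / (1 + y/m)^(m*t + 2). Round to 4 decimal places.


Answer: Convexity = 79.5073

Derivation:
Coupon per period c = face * coupon_rate / m = 3.800000
Periods per year m = 1; per-period yield y/m = 0.048000
Number of cashflows N = 10
Cashflows (t years, CF_t, discount factor 1/(1+y/m)^(m*t), PV):
  t = 1.0000: CF_t = 3.800000, DF = 0.954198, PV = 3.625954
  t = 2.0000: CF_t = 3.800000, DF = 0.910495, PV = 3.459880
  t = 3.0000: CF_t = 3.800000, DF = 0.868793, PV = 3.301412
  t = 4.0000: CF_t = 3.800000, DF = 0.829001, PV = 3.150202
  t = 5.0000: CF_t = 3.800000, DF = 0.791031, PV = 3.005918
  t = 6.0000: CF_t = 3.800000, DF = 0.754801, PV = 2.868243
  t = 7.0000: CF_t = 3.800000, DF = 0.720230, PV = 2.736873
  t = 8.0000: CF_t = 3.800000, DF = 0.687242, PV = 2.611520
  t = 9.0000: CF_t = 3.800000, DF = 0.655765, PV = 2.491908
  t = 10.0000: CF_t = 103.800000, DF = 0.625730, PV = 64.950803
Price P = sum_t PV_t = 92.202714
Convexity numerator sum_t t*(t + 1/m) * CF_t / (1+y/m)^(m*t + 2):
  t = 1.0000: term = 6.602824
  t = 2.0000: term = 18.901215
  t = 3.0000: term = 36.071021
  t = 4.0000: term = 57.364855
  t = 5.0000: term = 82.106185
  t = 6.0000: term = 109.683835
  t = 7.0000: term = 139.546864
  t = 8.0000: term = 171.199805
  t = 9.0000: term = 204.198241
  t = 10.0000: term = 6505.110032
Convexity = (1/P) * sum = 7330.784875 / 92.202714 = 79.507257


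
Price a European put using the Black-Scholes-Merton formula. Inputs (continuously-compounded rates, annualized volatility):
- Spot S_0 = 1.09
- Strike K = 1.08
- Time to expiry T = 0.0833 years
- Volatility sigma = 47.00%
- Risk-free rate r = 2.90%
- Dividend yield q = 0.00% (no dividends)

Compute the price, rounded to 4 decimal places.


Answer: Price = 0.0525

Derivation:
d1 = (ln(S/K) + (r - q + 0.5*sigma^2) * T) / (sigma * sqrt(T)) = 0.15357769
d2 = d1 - sigma * sqrt(T) = 0.01792751
exp(-rT) = 0.99758722; exp(-qT) = 1.00000000
P = K * exp(-rT) * N(-d2) - S_0 * exp(-qT) * N(-d1)
N(-d1) = 0.43897137; N(-d2) = 0.49284834
P = 1.0800 * 0.99758722 * 0.49284834 - 1.0900 * 1.00000000 * 0.43897137 = 0.0525


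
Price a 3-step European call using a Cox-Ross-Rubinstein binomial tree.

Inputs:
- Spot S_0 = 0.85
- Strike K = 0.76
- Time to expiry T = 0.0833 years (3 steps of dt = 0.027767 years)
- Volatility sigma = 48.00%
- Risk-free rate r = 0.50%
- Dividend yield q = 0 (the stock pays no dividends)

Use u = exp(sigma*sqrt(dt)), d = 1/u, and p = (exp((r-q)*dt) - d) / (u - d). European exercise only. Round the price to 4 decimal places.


Answer: Price = V(0,0) = 0.1031

Derivation:
dt = T/N = 0.027767
u = exp(sigma*sqrt(dt)) = 1.083270; d = 1/u = 0.923131
p = (exp((r-q)*dt) - d) / (u - d) = 0.480882
Discount per step: exp(-r*dt) = 0.999861
Stock lattice S(k, i) with i counting down-moves:
  k=0: S(0,0) = 0.8500
  k=1: S(1,0) = 0.9208; S(1,1) = 0.7847
  k=2: S(2,0) = 0.9975; S(2,1) = 0.8500; S(2,2) = 0.7243
  k=3: S(3,0) = 1.0805; S(3,1) = 0.9208; S(3,2) = 0.7847; S(3,3) = 0.6687
Terminal payoffs V(N, i) = max(S_T - K, 0):
  V(3,0) = 0.320510; V(3,1) = 0.160779; V(3,2) = 0.024661; V(3,3) = 0.000000
Backward induction: V(k, i) = exp(-r*dt) * [p * V(k+1, i) + (1-p) * V(k+1, i+1)].
  V(2,0) = exp(-r*dt) * [p*0.320510 + (1-p)*0.160779] = 0.237558
  V(2,1) = exp(-r*dt) * [p*0.160779 + (1-p)*0.024661] = 0.090106
  V(2,2) = exp(-r*dt) * [p*0.024661 + (1-p)*0.000000] = 0.011858
  V(1,0) = exp(-r*dt) * [p*0.237558 + (1-p)*0.090106] = 0.160990
  V(1,1) = exp(-r*dt) * [p*0.090106 + (1-p)*0.011858] = 0.049479
  V(0,0) = exp(-r*dt) * [p*0.160990 + (1-p)*0.049479] = 0.103088


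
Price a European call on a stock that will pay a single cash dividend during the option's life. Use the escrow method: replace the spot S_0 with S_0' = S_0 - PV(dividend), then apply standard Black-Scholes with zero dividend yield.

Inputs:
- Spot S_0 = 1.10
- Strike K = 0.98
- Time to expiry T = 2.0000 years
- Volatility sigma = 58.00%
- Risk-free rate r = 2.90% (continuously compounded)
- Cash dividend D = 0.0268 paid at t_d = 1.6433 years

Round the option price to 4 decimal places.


PV(D) = D * exp(-r * t_d) = 0.0268 * 0.95346201 = 0.02555278
S_0' = S_0 - PV(D) = 1.1000 - 0.02555278 = 1.07444722
d1 = (ln(S_0'/K) + (r + sigma^2/2)*T) / (sigma*sqrt(T)) = 0.59300537
d2 = d1 - sigma*sqrt(T) = -0.22723849
exp(-rT) = 0.94364995
N(d1) = 0.72341122; N(d2) = 0.41011915
C = S_0' * N(d1) - K * exp(-rT) * N(d2) = 1.07444722 * 0.72341122 - 0.9800 * 0.94364995 * 0.41011915 = 0.3980

Answer: Price = 0.3980


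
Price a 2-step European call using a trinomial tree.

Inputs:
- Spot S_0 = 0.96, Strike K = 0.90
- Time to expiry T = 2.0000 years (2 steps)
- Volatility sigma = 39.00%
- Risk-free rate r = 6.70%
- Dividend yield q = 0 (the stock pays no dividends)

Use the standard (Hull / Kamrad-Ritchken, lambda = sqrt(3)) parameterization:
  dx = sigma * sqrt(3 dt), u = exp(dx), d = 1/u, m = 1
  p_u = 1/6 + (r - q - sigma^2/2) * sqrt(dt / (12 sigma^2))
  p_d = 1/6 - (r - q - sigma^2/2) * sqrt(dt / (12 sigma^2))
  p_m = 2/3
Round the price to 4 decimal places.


Answer: Price = V(0,0) = 0.2731

Derivation:
dt = T/N = 1.000000; dx = sigma*sqrt(3*dt) = 0.675500
u = exp(dx) = 1.965015; d = 1/u = 0.508902
p_u = 0.159968, p_m = 0.666667, p_d = 0.173365
Discount per step: exp(-r*dt) = 0.935195
Stock lattice S(k, j) with j the centered position index:
  k=0: S(0,+0) = 0.9600
  k=1: S(1,-1) = 0.4885; S(1,+0) = 0.9600; S(1,+1) = 1.8864
  k=2: S(2,-2) = 0.2486; S(2,-1) = 0.4885; S(2,+0) = 0.9600; S(2,+1) = 1.8864; S(2,+2) = 3.7068
Terminal payoffs V(N, j) = max(S_T - K, 0):
  V(2,-2) = 0.000000; V(2,-1) = 0.000000; V(2,+0) = 0.060000; V(2,+1) = 0.986414; V(2,+2) = 2.806832
Backward induction: V(k, j) = exp(-r*dt) * [p_u * V(k+1, j+1) + p_m * V(k+1, j) + p_d * V(k+1, j-1)]
  V(1,-1) = exp(-r*dt) * [p_u*0.060000 + p_m*0.000000 + p_d*0.000000] = 0.008976
  V(1,+0) = exp(-r*dt) * [p_u*0.986414 + p_m*0.060000 + p_d*0.000000] = 0.184977
  V(1,+1) = exp(-r*dt) * [p_u*2.806832 + p_m*0.986414 + p_d*0.060000] = 1.044627
  V(0,+0) = exp(-r*dt) * [p_u*1.044627 + p_m*0.184977 + p_d*0.008976] = 0.273059


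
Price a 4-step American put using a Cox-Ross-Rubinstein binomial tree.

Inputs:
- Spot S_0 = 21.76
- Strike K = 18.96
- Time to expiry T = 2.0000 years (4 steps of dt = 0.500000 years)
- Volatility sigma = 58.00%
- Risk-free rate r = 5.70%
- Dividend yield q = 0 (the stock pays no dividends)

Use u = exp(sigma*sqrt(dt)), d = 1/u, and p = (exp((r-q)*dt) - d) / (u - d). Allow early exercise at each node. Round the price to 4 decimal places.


dt = T/N = 0.500000
u = exp(sigma*sqrt(dt)) = 1.507002; d = 1/u = 0.663569
p = (exp((r-q)*dt) - d) / (u - d) = 0.433160
Discount per step: exp(-r*dt) = 0.971902
Stock lattice S(k, i) with i counting down-moves:
  k=0: S(0,0) = 21.7600
  k=1: S(1,0) = 32.7924; S(1,1) = 14.4393
  k=2: S(2,0) = 49.4181; S(2,1) = 21.7600; S(2,2) = 9.5815
  k=3: S(3,0) = 74.4732; S(3,1) = 32.7924; S(3,2) = 14.4393; S(3,3) = 6.3580
  k=4: S(4,0) = 112.2312; S(4,1) = 49.4181; S(4,2) = 21.7600; S(4,3) = 9.5815; S(4,4) = 4.2189
Terminal payoffs V(N, i) = max(K - S_T, 0):
  V(4,0) = 0.000000; V(4,1) = 0.000000; V(4,2) = 0.000000; V(4,3) = 9.378544; V(4,4) = 14.741052
Backward induction: V(k, i) = exp(-r*dt) * [p * V(k+1, i) + (1-p) * V(k+1, i+1)]; then take max(V_cont, immediate exercise) for American.
  V(3,0) = exp(-r*dt) * [p*0.000000 + (1-p)*0.000000] = 0.000000; exercise = 0.000000; V(3,0) = max -> 0.000000
  V(3,1) = exp(-r*dt) * [p*0.000000 + (1-p)*0.000000] = 0.000000; exercise = 0.000000; V(3,1) = max -> 0.000000
  V(3,2) = exp(-r*dt) * [p*0.000000 + (1-p)*9.378544] = 5.166767; exercise = 4.520731; V(3,2) = max -> 5.166767
  V(3,3) = exp(-r*dt) * [p*9.378544 + (1-p)*14.741052] = 12.069307; exercise = 12.602040; V(3,3) = max -> 12.602040
  V(2,0) = exp(-r*dt) * [p*0.000000 + (1-p)*0.000000] = 0.000000; exercise = 0.000000; V(2,0) = max -> 0.000000
  V(2,1) = exp(-r*dt) * [p*0.000000 + (1-p)*5.166767] = 2.846442; exercise = 0.000000; V(2,1) = max -> 2.846442
  V(2,2) = exp(-r*dt) * [p*5.166767 + (1-p)*12.602040] = 9.117785; exercise = 9.378544; V(2,2) = max -> 9.378544
  V(1,0) = exp(-r*dt) * [p*0.000000 + (1-p)*2.846442] = 1.568144; exercise = 0.000000; V(1,0) = max -> 1.568144
  V(1,1) = exp(-r*dt) * [p*2.846442 + (1-p)*9.378544] = 6.365087; exercise = 4.520731; V(1,1) = max -> 6.365087
  V(0,0) = exp(-r*dt) * [p*1.568144 + (1-p)*6.365087] = 4.166784; exercise = 0.000000; V(0,0) = max -> 4.166784

Answer: Price = V(0,0) = 4.1668


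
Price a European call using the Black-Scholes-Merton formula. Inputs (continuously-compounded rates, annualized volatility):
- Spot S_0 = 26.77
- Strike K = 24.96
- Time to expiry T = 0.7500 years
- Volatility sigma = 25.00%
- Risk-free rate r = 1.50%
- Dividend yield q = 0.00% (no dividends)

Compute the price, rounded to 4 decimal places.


Answer: Price = 3.4159

Derivation:
d1 = (ln(S/K) + (r - q + 0.5*sigma^2) * T) / (sigma * sqrt(T)) = 0.48356463
d2 = d1 - sigma * sqrt(T) = 0.26705828
exp(-rT) = 0.98881304; exp(-qT) = 1.00000000
C = S_0 * exp(-qT) * N(d1) - K * exp(-rT) * N(d2)
N(d1) = 0.68565256; N(d2) = 0.60528786
C = 26.7700 * 1.00000000 * 0.68565256 - 24.9600 * 0.98881304 * 0.60528786 = 3.4159


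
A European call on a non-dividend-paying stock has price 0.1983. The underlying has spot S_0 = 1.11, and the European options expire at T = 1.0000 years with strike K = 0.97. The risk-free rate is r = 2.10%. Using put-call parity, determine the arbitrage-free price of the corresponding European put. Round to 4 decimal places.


Put-call parity: C - P = S_0 * exp(-qT) - K * exp(-rT).
S_0 * exp(-qT) = 1.1100 * 1.00000000 = 1.11000000
K * exp(-rT) = 0.9700 * 0.97921896 = 0.94984240
P = C - S*exp(-qT) + K*exp(-rT)
P = 0.1983 - 1.11000000 + 0.94984240 = 0.0381

Answer: Put price = 0.0381


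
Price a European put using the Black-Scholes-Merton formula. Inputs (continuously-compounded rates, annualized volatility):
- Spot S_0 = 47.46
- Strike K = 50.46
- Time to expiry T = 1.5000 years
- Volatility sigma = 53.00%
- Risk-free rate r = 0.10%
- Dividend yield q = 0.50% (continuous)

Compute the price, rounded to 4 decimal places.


Answer: Price = 14.1085

Derivation:
d1 = (ln(S/K) + (r - q + 0.5*sigma^2) * T) / (sigma * sqrt(T)) = 0.22088745
d2 = d1 - sigma * sqrt(T) = -0.42822733
exp(-rT) = 0.99850112; exp(-qT) = 0.99252805
P = K * exp(-rT) * N(-d2) - S_0 * exp(-qT) * N(-d1)
N(-d1) = 0.41259004; N(-d2) = 0.66575719
P = 50.4600 * 0.99850112 * 0.66575719 - 47.4600 * 0.99252805 * 0.41259004 = 14.1085


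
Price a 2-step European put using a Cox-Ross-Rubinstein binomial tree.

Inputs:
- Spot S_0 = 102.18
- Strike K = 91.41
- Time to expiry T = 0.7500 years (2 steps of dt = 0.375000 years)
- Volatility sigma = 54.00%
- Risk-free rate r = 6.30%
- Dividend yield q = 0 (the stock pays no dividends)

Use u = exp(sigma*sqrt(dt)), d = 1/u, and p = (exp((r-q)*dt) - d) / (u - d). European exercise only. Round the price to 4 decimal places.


dt = T/N = 0.375000
u = exp(sigma*sqrt(dt)) = 1.391916; d = 1/u = 0.718434
p = (exp((r-q)*dt) - d) / (u - d) = 0.453571
Discount per step: exp(-r*dt) = 0.976652
Stock lattice S(k, i) with i counting down-moves:
  k=0: S(0,0) = 102.1800
  k=1: S(1,0) = 142.2260; S(1,1) = 73.4096
  k=2: S(2,0) = 197.9666; S(2,1) = 102.1800; S(2,2) = 52.7400
Terminal payoffs V(N, i) = max(K - S_T, 0):
  V(2,0) = 0.000000; V(2,1) = 0.000000; V(2,2) = 38.670024
Backward induction: V(k, i) = exp(-r*dt) * [p * V(k+1, i) + (1-p) * V(k+1, i+1)].
  V(1,0) = exp(-r*dt) * [p*0.000000 + (1-p)*0.000000] = 0.000000
  V(1,1) = exp(-r*dt) * [p*0.000000 + (1-p)*38.670024] = 20.637049
  V(0,0) = exp(-r*dt) * [p*0.000000 + (1-p)*20.637049] = 11.013383

Answer: Price = V(0,0) = 11.0134


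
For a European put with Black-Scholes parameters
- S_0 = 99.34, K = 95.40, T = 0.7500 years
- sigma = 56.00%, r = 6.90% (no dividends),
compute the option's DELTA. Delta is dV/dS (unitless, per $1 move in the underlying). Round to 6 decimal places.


d1 = 0.4326409939; d2 = -0.0523332322
phi(d1) = 0.3632995247; exp(-qT) = 1.0000000000; exp(-rT) = 0.9495662287
N(-d1) = 0.3326378015
Delta = -exp(-qT) * N(-d1) = -1.0000000000 * 0.3326378015 = -0.332638

Answer: Delta = -0.332638


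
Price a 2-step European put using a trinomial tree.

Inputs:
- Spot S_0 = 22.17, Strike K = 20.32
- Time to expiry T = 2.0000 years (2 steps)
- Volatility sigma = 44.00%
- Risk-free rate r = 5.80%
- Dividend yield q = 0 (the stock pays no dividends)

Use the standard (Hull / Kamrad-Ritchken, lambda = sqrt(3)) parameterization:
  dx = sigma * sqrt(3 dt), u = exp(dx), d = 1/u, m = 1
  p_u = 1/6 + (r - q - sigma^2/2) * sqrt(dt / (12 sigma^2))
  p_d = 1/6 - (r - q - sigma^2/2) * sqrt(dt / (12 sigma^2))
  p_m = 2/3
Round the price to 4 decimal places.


dt = T/N = 1.000000; dx = sigma*sqrt(3*dt) = 0.762102
u = exp(dx) = 2.142776; d = 1/u = 0.466684
p_u = 0.141211, p_m = 0.666667, p_d = 0.192123
Discount per step: exp(-r*dt) = 0.943650
Stock lattice S(k, j) with j the centered position index:
  k=0: S(0,+0) = 22.1700
  k=1: S(1,-1) = 10.3464; S(1,+0) = 22.1700; S(1,+1) = 47.5054
  k=2: S(2,-2) = 4.8285; S(2,-1) = 10.3464; S(2,+0) = 22.1700; S(2,+1) = 47.5054; S(2,+2) = 101.7933
Terminal payoffs V(N, j) = max(K - S_T, 0):
  V(2,-2) = 15.491503; V(2,-1) = 9.973610; V(2,+0) = 0.000000; V(2,+1) = 0.000000; V(2,+2) = 0.000000
Backward induction: V(k, j) = exp(-r*dt) * [p_u * V(k+1, j+1) + p_m * V(k+1, j) + p_d * V(k+1, j-1)]
  V(1,-1) = exp(-r*dt) * [p_u*0.000000 + p_m*9.973610 + p_d*15.491503] = 9.082952
  V(1,+0) = exp(-r*dt) * [p_u*0.000000 + p_m*0.000000 + p_d*9.973610] = 1.808180
  V(1,+1) = exp(-r*dt) * [p_u*0.000000 + p_m*0.000000 + p_d*0.000000] = 0.000000
  V(0,+0) = exp(-r*dt) * [p_u*0.000000 + p_m*1.808180 + p_d*9.082952] = 2.784233

Answer: Price = V(0,0) = 2.7842


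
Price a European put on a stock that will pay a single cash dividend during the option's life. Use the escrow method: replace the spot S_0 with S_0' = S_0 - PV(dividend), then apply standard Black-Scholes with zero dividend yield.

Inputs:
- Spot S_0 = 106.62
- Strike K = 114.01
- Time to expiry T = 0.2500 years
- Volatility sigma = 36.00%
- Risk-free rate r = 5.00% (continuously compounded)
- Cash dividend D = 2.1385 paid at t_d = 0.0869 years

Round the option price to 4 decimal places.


PV(D) = D * exp(-r * t_d) = 2.1385 * 0.99566443 = 2.12922837
S_0' = S_0 - PV(D) = 106.6200 - 2.12922837 = 104.49077163
d1 = (ln(S_0'/K) + (r + sigma^2/2)*T) / (sigma*sqrt(T)) = -0.32493003
d2 = d1 - sigma*sqrt(T) = -0.50493003
exp(-rT) = 0.98757780
N(-d1) = 0.62738299; N(-d2) = 0.69319601
P = K * exp(-rT) * N(-d2) - S_0' * N(-d1) = 114.0100 * 0.98757780 * 0.69319601 - 104.49077163 * 0.62738299 = 12.4938

Answer: Price = 12.4938


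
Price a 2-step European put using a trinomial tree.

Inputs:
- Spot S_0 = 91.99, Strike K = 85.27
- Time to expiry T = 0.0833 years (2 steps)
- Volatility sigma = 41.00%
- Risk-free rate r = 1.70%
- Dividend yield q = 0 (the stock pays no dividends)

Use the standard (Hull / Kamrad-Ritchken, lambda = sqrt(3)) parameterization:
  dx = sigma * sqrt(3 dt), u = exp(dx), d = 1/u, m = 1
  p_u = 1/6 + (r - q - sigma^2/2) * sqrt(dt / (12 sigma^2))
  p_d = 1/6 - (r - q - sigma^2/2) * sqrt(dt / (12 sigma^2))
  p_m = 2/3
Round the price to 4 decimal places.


dt = T/N = 0.041650; dx = sigma*sqrt(3*dt) = 0.144928
u = exp(dx) = 1.155956; d = 1/u = 0.865085
p_u = 0.157032, p_m = 0.666667, p_d = 0.176301
Discount per step: exp(-r*dt) = 0.999292
Stock lattice S(k, j) with j the centered position index:
  k=0: S(0,+0) = 91.9900
  k=1: S(1,-1) = 79.5791; S(1,+0) = 91.9900; S(1,+1) = 106.3364
  k=2: S(2,-2) = 68.8427; S(2,-1) = 79.5791; S(2,+0) = 91.9900; S(2,+1) = 106.3364; S(2,+2) = 122.9202
Terminal payoffs V(N, j) = max(K - S_T, 0):
  V(2,-2) = 16.427307; V(2,-1) = 5.690861; V(2,+0) = 0.000000; V(2,+1) = 0.000000; V(2,+2) = 0.000000
Backward induction: V(k, j) = exp(-r*dt) * [p_u * V(k+1, j+1) + p_m * V(k+1, j) + p_d * V(k+1, j-1)]
  V(1,-1) = exp(-r*dt) * [p_u*0.000000 + p_m*5.690861 + p_d*16.427307] = 6.685327
  V(1,+0) = exp(-r*dt) * [p_u*0.000000 + p_m*0.000000 + p_d*5.690861] = 1.002596
  V(1,+1) = exp(-r*dt) * [p_u*0.000000 + p_m*0.000000 + p_d*0.000000] = 0.000000
  V(0,+0) = exp(-r*dt) * [p_u*0.000000 + p_m*1.002596 + p_d*6.685327] = 1.845721

Answer: Price = V(0,0) = 1.8457


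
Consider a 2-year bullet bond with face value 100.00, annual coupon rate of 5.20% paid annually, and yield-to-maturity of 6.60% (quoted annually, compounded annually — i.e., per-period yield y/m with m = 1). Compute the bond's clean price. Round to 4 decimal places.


Answer: Price = 97.4547

Derivation:
Coupon per period c = face * coupon_rate / m = 5.200000
Periods per year m = 1; per-period yield y/m = 0.066000
Number of cashflows N = 2
Cashflows (t years, CF_t, discount factor 1/(1+y/m)^(m*t), PV):
  t = 1.0000: CF_t = 5.200000, DF = 0.938086, PV = 4.878049
  t = 2.0000: CF_t = 105.200000, DF = 0.880006, PV = 92.576622
Price P = sum_t PV_t = 97.454671


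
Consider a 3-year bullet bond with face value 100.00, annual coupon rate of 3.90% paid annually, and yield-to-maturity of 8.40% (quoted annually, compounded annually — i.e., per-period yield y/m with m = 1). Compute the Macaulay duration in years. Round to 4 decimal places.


Coupon per period c = face * coupon_rate / m = 3.900000
Periods per year m = 1; per-period yield y/m = 0.084000
Number of cashflows N = 3
Cashflows (t years, CF_t, discount factor 1/(1+y/m)^(m*t), PV):
  t = 1.0000: CF_t = 3.900000, DF = 0.922509, PV = 3.597786
  t = 2.0000: CF_t = 3.900000, DF = 0.851023, PV = 3.318991
  t = 3.0000: CF_t = 103.900000, DF = 0.785077, PV = 81.569481
Price P = sum_t PV_t = 88.486258
Macaulay numerator sum_t t * PV_t:
  t * PV_t at t = 1.0000: 3.597786
  t * PV_t at t = 2.0000: 6.637982
  t * PV_t at t = 3.0000: 244.708444
Macaulay duration D = (sum_t t * PV_t) / P = 254.944212 / 88.486258 = 2.881173

Answer: Macaulay duration = 2.8812 years


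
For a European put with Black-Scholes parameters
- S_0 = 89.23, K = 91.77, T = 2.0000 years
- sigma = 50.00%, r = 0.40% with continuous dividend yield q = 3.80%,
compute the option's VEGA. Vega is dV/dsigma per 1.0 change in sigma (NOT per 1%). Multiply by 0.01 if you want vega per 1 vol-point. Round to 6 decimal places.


d1 = 0.2176925228; d2 = -0.4894142584
phi(d1) = 0.3896004507; exp(-qT) = 0.9268162066; exp(-rT) = 0.9920319148
Vega = S * exp(-qT) * phi(d1) * sqrt(T) = 89.2300 * 0.9268162066 * 0.3896004507 * 1.4142135624 = 45.565796

Answer: Vega = 45.565796


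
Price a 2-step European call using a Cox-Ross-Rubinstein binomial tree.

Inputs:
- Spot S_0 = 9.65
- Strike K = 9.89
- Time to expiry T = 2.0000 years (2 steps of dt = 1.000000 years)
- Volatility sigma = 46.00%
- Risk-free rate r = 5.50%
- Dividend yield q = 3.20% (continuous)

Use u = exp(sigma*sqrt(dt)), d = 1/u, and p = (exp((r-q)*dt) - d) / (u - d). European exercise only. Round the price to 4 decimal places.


Answer: Price = V(0,0) = 2.1720

Derivation:
dt = T/N = 1.000000
u = exp(sigma*sqrt(dt)) = 1.584074; d = 1/u = 0.631284
p = (exp((r-q)*dt) - d) / (u - d) = 0.411405
Discount per step: exp(-r*dt) = 0.946485
Stock lattice S(k, i) with i counting down-moves:
  k=0: S(0,0) = 9.6500
  k=1: S(1,0) = 15.2863; S(1,1) = 6.0919
  k=2: S(2,0) = 24.2147; S(2,1) = 9.6500; S(2,2) = 3.8457
Terminal payoffs V(N, i) = max(S_T - K, 0):
  V(2,0) = 14.324652; V(2,1) = 0.000000; V(2,2) = 0.000000
Backward induction: V(k, i) = exp(-r*dt) * [p * V(k+1, i) + (1-p) * V(k+1, i+1)].
  V(1,0) = exp(-r*dt) * [p*14.324652 + (1-p)*0.000000] = 5.577861
  V(1,1) = exp(-r*dt) * [p*0.000000 + (1-p)*0.000000] = 0.000000
  V(0,0) = exp(-r*dt) * [p*5.577861 + (1-p)*0.000000] = 2.171957


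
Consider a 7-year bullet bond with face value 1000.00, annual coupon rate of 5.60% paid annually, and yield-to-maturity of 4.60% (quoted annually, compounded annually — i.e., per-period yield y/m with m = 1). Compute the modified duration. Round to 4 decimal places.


Coupon per period c = face * coupon_rate / m = 56.000000
Periods per year m = 1; per-period yield y/m = 0.046000
Number of cashflows N = 7
Cashflows (t years, CF_t, discount factor 1/(1+y/m)^(m*t), PV):
  t = 1.0000: CF_t = 56.000000, DF = 0.956023, PV = 53.537285
  t = 2.0000: CF_t = 56.000000, DF = 0.913980, PV = 51.182873
  t = 3.0000: CF_t = 56.000000, DF = 0.873786, PV = 48.932001
  t = 4.0000: CF_t = 56.000000, DF = 0.835359, PV = 46.780115
  t = 5.0000: CF_t = 56.000000, DF = 0.798623, PV = 44.722864
  t = 6.0000: CF_t = 56.000000, DF = 0.763501, PV = 42.756084
  t = 7.0000: CF_t = 1056.000000, DF = 0.729925, PV = 770.800746
Price P = sum_t PV_t = 1058.711968
First compute Macaulay numerator sum_t t * PV_t:
  t * PV_t at t = 1.0000: 53.537285
  t * PV_t at t = 2.0000: 102.365745
  t * PV_t at t = 3.0000: 146.796002
  t * PV_t at t = 4.0000: 187.120462
  t * PV_t at t = 5.0000: 223.614318
  t * PV_t at t = 6.0000: 256.536503
  t * PV_t at t = 7.0000: 5395.605224
Macaulay duration D = 6365.575540 / 1058.711968 = 6.012566
Modified duration = D / (1 + y/m) = 6.012566 / (1 + 0.046000) = 5.748151

Answer: Modified duration = 5.7482


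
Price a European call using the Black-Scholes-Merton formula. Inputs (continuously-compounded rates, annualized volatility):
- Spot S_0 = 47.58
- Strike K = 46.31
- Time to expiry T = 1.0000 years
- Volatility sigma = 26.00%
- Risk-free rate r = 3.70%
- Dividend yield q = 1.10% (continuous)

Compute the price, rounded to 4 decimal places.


d1 = (ln(S/K) + (r - q + 0.5*sigma^2) * T) / (sigma * sqrt(T)) = 0.33405609
d2 = d1 - sigma * sqrt(T) = 0.07405609
exp(-rT) = 0.96367614; exp(-qT) = 0.98906028
C = S_0 * exp(-qT) * N(d1) - K * exp(-rT) * N(d2)
N(d1) = 0.63083138; N(d2) = 0.52951712
C = 47.5800 * 0.98906028 * 0.63083138 - 46.3100 * 0.96367614 * 0.52951712 = 6.0554

Answer: Price = 6.0554


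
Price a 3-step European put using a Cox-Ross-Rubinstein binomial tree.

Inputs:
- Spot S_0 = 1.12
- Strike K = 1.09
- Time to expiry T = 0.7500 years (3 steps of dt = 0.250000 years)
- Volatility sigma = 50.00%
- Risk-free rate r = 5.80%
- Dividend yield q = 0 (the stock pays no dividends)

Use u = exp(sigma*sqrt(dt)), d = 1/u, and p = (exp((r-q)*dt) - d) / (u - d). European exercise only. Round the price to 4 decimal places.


dt = T/N = 0.250000
u = exp(sigma*sqrt(dt)) = 1.284025; d = 1/u = 0.778801
p = (exp((r-q)*dt) - d) / (u - d) = 0.466733
Discount per step: exp(-r*dt) = 0.985605
Stock lattice S(k, i) with i counting down-moves:
  k=0: S(0,0) = 1.1200
  k=1: S(1,0) = 1.4381; S(1,1) = 0.8723
  k=2: S(2,0) = 1.8466; S(2,1) = 1.1200; S(2,2) = 0.6793
  k=3: S(3,0) = 2.3710; S(3,1) = 1.4381; S(3,2) = 0.8723; S(3,3) = 0.5291
Terminal payoffs V(N, i) = max(K - S_T, 0):
  V(3,0) = 0.000000; V(3,1) = 0.000000; V(3,2) = 0.217743; V(3,3) = 0.560949
Backward induction: V(k, i) = exp(-r*dt) * [p * V(k+1, i) + (1-p) * V(k+1, i+1)].
  V(2,0) = exp(-r*dt) * [p*0.000000 + (1-p)*0.000000] = 0.000000
  V(2,1) = exp(-r*dt) * [p*0.000000 + (1-p)*0.217743] = 0.114444
  V(2,2) = exp(-r*dt) * [p*0.217743 + (1-p)*0.560949] = 0.394995
  V(1,0) = exp(-r*dt) * [p*0.000000 + (1-p)*0.114444] = 0.060151
  V(1,1) = exp(-r*dt) * [p*0.114444 + (1-p)*0.394995] = 0.260251
  V(0,0) = exp(-r*dt) * [p*0.060151 + (1-p)*0.260251] = 0.164456

Answer: Price = V(0,0) = 0.1645


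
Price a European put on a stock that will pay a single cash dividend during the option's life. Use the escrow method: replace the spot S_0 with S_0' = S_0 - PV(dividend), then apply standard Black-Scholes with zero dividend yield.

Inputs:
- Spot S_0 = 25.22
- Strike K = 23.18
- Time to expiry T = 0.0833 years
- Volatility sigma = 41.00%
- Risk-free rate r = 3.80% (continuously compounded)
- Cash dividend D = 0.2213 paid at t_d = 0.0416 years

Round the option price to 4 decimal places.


PV(D) = D * exp(-r * t_d) = 0.2213 * 0.99842045 = 0.22095045
S_0' = S_0 - PV(D) = 25.2200 - 0.22095045 = 24.99904955
d1 = (ln(S_0'/K) + (r + sigma^2/2)*T) / (sigma*sqrt(T)) = 0.72435110
d2 = d1 - sigma*sqrt(T) = 0.60601796
exp(-rT) = 0.99683960
N(-d1) = 0.23442511; N(-d2) = 0.27225141
P = K * exp(-rT) * N(-d2) - S_0' * N(-d1) = 23.1800 * 0.99683960 * 0.27225141 - 24.99904955 * 0.23442511 = 0.4304

Answer: Price = 0.4304


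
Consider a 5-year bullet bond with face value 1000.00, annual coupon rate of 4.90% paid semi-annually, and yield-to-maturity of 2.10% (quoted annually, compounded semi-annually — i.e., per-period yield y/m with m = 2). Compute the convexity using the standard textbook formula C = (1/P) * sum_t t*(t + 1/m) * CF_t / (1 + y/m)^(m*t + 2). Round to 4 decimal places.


Answer: Convexity = 23.5771

Derivation:
Coupon per period c = face * coupon_rate / m = 24.500000
Periods per year m = 2; per-period yield y/m = 0.010500
Number of cashflows N = 10
Cashflows (t years, CF_t, discount factor 1/(1+y/m)^(m*t), PV):
  t = 0.5000: CF_t = 24.500000, DF = 0.989609, PV = 24.245423
  t = 1.0000: CF_t = 24.500000, DF = 0.979326, PV = 23.993491
  t = 1.5000: CF_t = 24.500000, DF = 0.969150, PV = 23.744178
  t = 2.0000: CF_t = 24.500000, DF = 0.959080, PV = 23.497454
  t = 2.5000: CF_t = 24.500000, DF = 0.949114, PV = 23.253295
  t = 3.0000: CF_t = 24.500000, DF = 0.939252, PV = 23.011672
  t = 3.5000: CF_t = 24.500000, DF = 0.929492, PV = 22.772560
  t = 4.0000: CF_t = 24.500000, DF = 0.919834, PV = 22.535933
  t = 4.5000: CF_t = 24.500000, DF = 0.910276, PV = 22.301764
  t = 5.0000: CF_t = 1024.500000, DF = 0.900818, PV = 922.887544
Price P = sum_t PV_t = 1132.243314
Convexity numerator sum_t t*(t + 1/m) * CF_t / (1+y/m)^(m*t + 2):
  t = 0.5000: term = 11.872089
  t = 1.0000: term = 35.246181
  t = 1.5000: term = 69.759884
  t = 2.0000: term = 115.058361
  t = 2.5000: term = 170.794202
  t = 3.0000: term = 236.627296
  t = 3.5000: term = 312.224702
  t = 4.0000: term = 397.260524
  t = 4.5000: term = 491.415789
  t = 5.0000: term = 24854.718133
Convexity = (1/P) * sum = 26694.977160 / 1132.243314 = 23.577068
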